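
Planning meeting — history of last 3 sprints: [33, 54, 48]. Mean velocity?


Formula: Avg velocity = Total points / Number of sprints
Points: [33, 54, 48]
Sum = 33 + 54 + 48 = 135
Avg velocity = 135 / 3 = 45.0 points/sprint

45.0 points/sprint


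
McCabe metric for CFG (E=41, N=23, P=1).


Formula: V(G) = E - N + 2P
V(G) = 41 - 23 + 2*1
V(G) = 18 + 2
V(G) = 20

20


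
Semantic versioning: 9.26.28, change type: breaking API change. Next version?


Current: 9.26.28
Change category: 'breaking API change' → major bump
SemVer rule: major bump → increment MAJOR, reset MINOR and PATCH to 0
New: 10.0.0

10.0.0


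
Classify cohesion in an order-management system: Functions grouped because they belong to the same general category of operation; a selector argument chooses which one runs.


Reasoning: Grouped by category of activity, not by data or sequence
Type: Logical cohesion

Logical cohesion


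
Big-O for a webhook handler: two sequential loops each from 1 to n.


Reasoning: sequential dominates: O(n) + O(n) = O(n)
Complexity: O(n)

O(n)


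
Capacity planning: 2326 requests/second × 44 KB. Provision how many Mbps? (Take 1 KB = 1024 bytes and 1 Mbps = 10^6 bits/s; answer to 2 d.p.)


Formula: Mbps = payload_bytes * RPS * 8 / 1e6
Payload per request = 44 KB = 44 * 1024 = 45056 bytes
Total bytes/sec = 45056 * 2326 = 104800256
Total bits/sec = 104800256 * 8 = 838402048
Mbps = 838402048 / 1e6 = 838.4

838.4 Mbps


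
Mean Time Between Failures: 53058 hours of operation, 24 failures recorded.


Formula: MTBF = Total operating time / Number of failures
MTBF = 53058 / 24
MTBF = 2210.75 hours

2210.75 hours


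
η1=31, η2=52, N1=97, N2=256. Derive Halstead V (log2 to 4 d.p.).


Formula: V = N * log2(η), where N = N1 + N2 and η = η1 + η2
η = 31 + 52 = 83
N = 97 + 256 = 353
log2(83) ≈ 6.3750
V = 353 * 6.3750 = 2250.38

2250.38


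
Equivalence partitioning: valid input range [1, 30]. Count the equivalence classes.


Valid range: [1, 30]
Class 1: x < 1 — invalid
Class 2: 1 ≤ x ≤ 30 — valid
Class 3: x > 30 — invalid
Total equivalence classes: 3

3 equivalence classes


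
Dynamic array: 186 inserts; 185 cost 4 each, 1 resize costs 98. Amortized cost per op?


Formula: Amortized cost = Total cost / Operations
Total cost = (185 * 4) + (1 * 98)
Total cost = 740 + 98 = 838
Amortized = 838 / 186 = 4.5054

4.5054


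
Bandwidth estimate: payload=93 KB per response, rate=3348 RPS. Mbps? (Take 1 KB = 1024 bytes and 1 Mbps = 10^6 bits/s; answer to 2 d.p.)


Formula: Mbps = payload_bytes * RPS * 8 / 1e6
Payload per request = 93 KB = 93 * 1024 = 95232 bytes
Total bytes/sec = 95232 * 3348 = 318836736
Total bits/sec = 318836736 * 8 = 2550693888
Mbps = 2550693888 / 1e6 = 2550.69

2550.69 Mbps


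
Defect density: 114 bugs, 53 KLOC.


Defect density = defects / KLOC
Defect density = 114 / 53
Defect density = 2.151 defects/KLOC

2.151 defects/KLOC


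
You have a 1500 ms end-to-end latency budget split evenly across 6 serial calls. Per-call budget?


Formula: per_stage = total_budget / stages
per_stage = 1500 / 6
per_stage = 250.0 ms

250.0 ms


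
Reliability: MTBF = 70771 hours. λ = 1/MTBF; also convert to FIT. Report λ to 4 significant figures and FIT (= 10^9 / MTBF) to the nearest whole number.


Formula: λ = 1 / MTBF; FIT = λ × 1e9 = 1e9 / MTBF
λ = 1 / 70771 ≈ 1.413e-05 failures/hour
FIT = 1e9 / 70771 ≈ 14130 failures per 1e9 hours (nearest whole number)

λ = 1.413e-05 /h, FIT = 14130


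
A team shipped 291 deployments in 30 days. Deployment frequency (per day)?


Formula: deployments per day = releases / days
= 291 / 30
= 9.7 deploys/day
(equivalently, 67.9 deploys/week)

9.7 deploys/day


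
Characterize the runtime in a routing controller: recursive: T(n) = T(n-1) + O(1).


Reasoning: linear recursion with constant work per frame
Complexity: O(n)

O(n)


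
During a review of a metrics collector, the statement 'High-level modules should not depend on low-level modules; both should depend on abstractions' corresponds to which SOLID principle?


This describes the Dependency Inversion Principle (DIP)

Dependency Inversion Principle (DIP)


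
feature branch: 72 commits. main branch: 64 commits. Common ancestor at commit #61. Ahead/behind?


Common ancestor: commit #61
feature commits after divergence: 72 - 61 = 11
main commits after divergence: 64 - 61 = 3
feature is 11 commits ahead of main
main is 3 commits ahead of feature

feature ahead: 11, main ahead: 3


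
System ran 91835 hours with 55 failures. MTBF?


Formula: MTBF = Total operating time / Number of failures
MTBF = 91835 / 55
MTBF = 1669.73 hours

1669.73 hours


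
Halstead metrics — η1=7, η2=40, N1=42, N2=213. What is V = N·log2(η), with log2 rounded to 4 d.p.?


Formula: V = N * log2(η), where N = N1 + N2 and η = η1 + η2
η = 7 + 40 = 47
N = 42 + 213 = 255
log2(47) ≈ 5.5546
V = 255 * 5.5546 = 1416.42

1416.42


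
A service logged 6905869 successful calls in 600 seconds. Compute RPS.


Formula: throughput = requests / seconds
throughput = 6905869 / 600
throughput = 11509.78 requests/second

11509.78 requests/second


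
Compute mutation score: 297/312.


Mutation score = killed / total * 100
Mutation score = 297 / 312 * 100
Mutation score = 95.19%

95.19%


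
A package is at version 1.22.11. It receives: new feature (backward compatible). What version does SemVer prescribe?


Current: 1.22.11
Change category: 'new feature (backward compatible)' → minor bump
SemVer rule: minor bump → increment MINOR, reset PATCH to 0 (MAJOR unchanged)
New: 1.23.0

1.23.0


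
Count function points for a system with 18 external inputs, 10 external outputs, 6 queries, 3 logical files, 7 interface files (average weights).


UFP = EI*4 + EO*5 + EQ*4 + ILF*10 + EIF*7
UFP = 18*4 + 10*5 + 6*4 + 3*10 + 7*7
UFP = 72 + 50 + 24 + 30 + 49
UFP = 225

225


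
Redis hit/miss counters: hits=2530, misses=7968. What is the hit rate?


Formula: hit rate = hits / (hits + misses) * 100
hit rate = 2530 / (2530 + 7968) * 100
hit rate = 2530 / 10498 * 100
hit rate = 24.1%

24.1%


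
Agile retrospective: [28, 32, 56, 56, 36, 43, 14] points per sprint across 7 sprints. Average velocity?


Formula: Avg velocity = Total points / Number of sprints
Points: [28, 32, 56, 56, 36, 43, 14]
Sum = 28 + 32 + 56 + 56 + 36 + 43 + 14 = 265
Avg velocity = 265 / 7 = 37.86 points/sprint

37.86 points/sprint


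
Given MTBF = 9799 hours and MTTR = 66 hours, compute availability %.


Availability = MTBF / (MTBF + MTTR)
Availability = 9799 / (9799 + 66)
Availability = 9799 / 9865
Availability = 99.331%

99.331%


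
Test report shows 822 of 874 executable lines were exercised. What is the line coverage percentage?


Coverage = covered / total * 100
Coverage = 822 / 874 * 100
Coverage = 94.05%

94.05%


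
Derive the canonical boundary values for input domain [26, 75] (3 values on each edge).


Range: [26, 75]
Boundaries: just below min, min, min+1, max-1, max, just above max
Values: [25, 26, 27, 74, 75, 76]

[25, 26, 27, 74, 75, 76]


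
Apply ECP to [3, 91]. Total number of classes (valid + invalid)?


Valid range: [3, 91]
Class 1: x < 3 — invalid
Class 2: 3 ≤ x ≤ 91 — valid
Class 3: x > 91 — invalid
Total equivalence classes: 3

3 equivalence classes


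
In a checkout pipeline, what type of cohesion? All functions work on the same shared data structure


Reasoning: Functions share data
Type: Communicational cohesion

Communicational cohesion


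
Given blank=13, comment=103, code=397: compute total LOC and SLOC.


Total LOC = blank + comment + code
Total LOC = 13 + 103 + 397 = 513
SLOC (source only) = code = 397

Total LOC: 513, SLOC: 397


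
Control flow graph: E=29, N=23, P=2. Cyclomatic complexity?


Formula: V(G) = E - N + 2P
V(G) = 29 - 23 + 2*2
V(G) = 6 + 4
V(G) = 10

10


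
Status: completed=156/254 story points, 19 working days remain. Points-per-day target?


Formula: Required rate = Remaining points / Days left
Remaining = 254 - 156 = 98 points
Required rate = 98 / 19 = 5.16 points/day

5.16 points/day


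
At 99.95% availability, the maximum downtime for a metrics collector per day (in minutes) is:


Formula: allowed downtime = period * (100 - SLA) / 100
Period (day) = 1440 minutes
Unavailability fraction = (100 - 99.95) / 100
Allowed downtime = 1440 * (100 - 99.95) / 100
Allowed downtime = 0.72 minutes

0.72 minutes


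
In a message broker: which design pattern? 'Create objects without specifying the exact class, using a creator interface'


This matches the Factory Method pattern

Factory Method


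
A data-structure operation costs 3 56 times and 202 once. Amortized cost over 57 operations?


Formula: Amortized cost = Total cost / Operations
Total cost = (56 * 3) + (1 * 202)
Total cost = 168 + 202 = 370
Amortized = 370 / 57 = 6.4912

6.4912


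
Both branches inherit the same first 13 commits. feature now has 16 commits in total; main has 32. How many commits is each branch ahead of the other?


Common ancestor: commit #13
feature commits after divergence: 16 - 13 = 3
main commits after divergence: 32 - 13 = 19
feature is 3 commits ahead of main
main is 19 commits ahead of feature

feature ahead: 3, main ahead: 19


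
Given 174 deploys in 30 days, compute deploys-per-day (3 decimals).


Formula: deployments per day = releases / days
= 174 / 30
= 5.8 deploys/day
(equivalently, 40.6 deploys/week)

5.8 deploys/day


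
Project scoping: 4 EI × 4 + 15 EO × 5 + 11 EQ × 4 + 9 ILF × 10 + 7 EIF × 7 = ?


UFP = EI*4 + EO*5 + EQ*4 + ILF*10 + EIF*7
UFP = 4*4 + 15*5 + 11*4 + 9*10 + 7*7
UFP = 16 + 75 + 44 + 90 + 49
UFP = 274

274


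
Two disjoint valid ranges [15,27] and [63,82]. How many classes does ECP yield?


Valid ranges: [15,27] and [63,82]
Class 1: x < 15 — invalid
Class 2: 15 ≤ x ≤ 27 — valid
Class 3: 27 < x < 63 — invalid (gap between ranges)
Class 4: 63 ≤ x ≤ 82 — valid
Class 5: x > 82 — invalid
Total equivalence classes: 5

5 equivalence classes


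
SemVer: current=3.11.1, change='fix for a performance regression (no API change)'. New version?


Current: 3.11.1
Change category: 'fix for a performance regression (no API change)' → patch bump
SemVer rule: patch bump → increment PATCH (MAJOR and MINOR unchanged)
New: 3.11.2

3.11.2


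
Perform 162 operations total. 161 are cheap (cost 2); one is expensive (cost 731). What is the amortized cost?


Formula: Amortized cost = Total cost / Operations
Total cost = (161 * 2) + (1 * 731)
Total cost = 322 + 731 = 1053
Amortized = 1053 / 162 = 6.5

6.5


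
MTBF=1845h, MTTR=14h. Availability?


Availability = MTBF / (MTBF + MTTR)
Availability = 1845 / (1845 + 14)
Availability = 1845 / 1859
Availability = 99.2469%

99.2469%


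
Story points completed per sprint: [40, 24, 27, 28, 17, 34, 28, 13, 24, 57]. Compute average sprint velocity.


Formula: Avg velocity = Total points / Number of sprints
Points: [40, 24, 27, 28, 17, 34, 28, 13, 24, 57]
Sum = 40 + 24 + 27 + 28 + 17 + 34 + 28 + 13 + 24 + 57 = 292
Avg velocity = 292 / 10 = 29.2 points/sprint

29.2 points/sprint


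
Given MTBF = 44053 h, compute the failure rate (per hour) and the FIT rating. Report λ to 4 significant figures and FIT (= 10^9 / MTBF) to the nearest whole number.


Formula: λ = 1 / MTBF; FIT = λ × 1e9 = 1e9 / MTBF
λ = 1 / 44053 ≈ 2.270e-05 failures/hour
FIT = 1e9 / 44053 ≈ 22700 failures per 1e9 hours (nearest whole number)

λ = 2.270e-05 /h, FIT = 22700


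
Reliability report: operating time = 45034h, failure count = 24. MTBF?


Formula: MTBF = Total operating time / Number of failures
MTBF = 45034 / 24
MTBF = 1876.42 hours

1876.42 hours


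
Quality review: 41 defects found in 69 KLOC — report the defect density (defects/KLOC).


Defect density = defects / KLOC
Defect density = 41 / 69
Defect density = 0.594 defects/KLOC

0.594 defects/KLOC


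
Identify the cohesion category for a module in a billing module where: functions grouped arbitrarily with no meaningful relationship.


Reasoning: Worst: random grouping
Type: Coincidental cohesion

Coincidental cohesion


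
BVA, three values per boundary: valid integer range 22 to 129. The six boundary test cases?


Range: [22, 129]
Boundaries: just below min, min, min+1, max-1, max, just above max
Values: [21, 22, 23, 128, 129, 130]

[21, 22, 23, 128, 129, 130]


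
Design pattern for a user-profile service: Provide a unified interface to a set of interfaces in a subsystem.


This matches the Facade pattern

Facade


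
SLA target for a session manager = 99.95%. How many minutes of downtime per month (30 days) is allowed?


Formula: allowed downtime = period * (100 - SLA) / 100
Period (month (30 days)) = 43200 minutes
Unavailability fraction = (100 - 99.95) / 100
Allowed downtime = 43200 * (100 - 99.95) / 100
Allowed downtime = 21.6 minutes

21.6 minutes


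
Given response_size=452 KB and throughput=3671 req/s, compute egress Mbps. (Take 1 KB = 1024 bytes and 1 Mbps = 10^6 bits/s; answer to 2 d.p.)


Formula: Mbps = payload_bytes * RPS * 8 / 1e6
Payload per request = 452 KB = 452 * 1024 = 462848 bytes
Total bytes/sec = 462848 * 3671 = 1699115008
Total bits/sec = 1699115008 * 8 = 13592920064
Mbps = 13592920064 / 1e6 = 13592.92

13592.92 Mbps


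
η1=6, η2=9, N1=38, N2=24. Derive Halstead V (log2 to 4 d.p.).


Formula: V = N * log2(η), where N = N1 + N2 and η = η1 + η2
η = 6 + 9 = 15
N = 38 + 24 = 62
log2(15) ≈ 3.9069
V = 62 * 3.9069 = 242.23

242.23


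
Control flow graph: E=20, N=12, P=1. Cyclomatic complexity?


Formula: V(G) = E - N + 2P
V(G) = 20 - 12 + 2*1
V(G) = 8 + 2
V(G) = 10

10


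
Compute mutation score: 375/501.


Mutation score = killed / total * 100
Mutation score = 375 / 501 * 100
Mutation score = 74.85%

74.85%


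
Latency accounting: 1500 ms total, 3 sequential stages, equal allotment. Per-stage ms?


Formula: per_stage = total_budget / stages
per_stage = 1500 / 3
per_stage = 500.0 ms

500.0 ms


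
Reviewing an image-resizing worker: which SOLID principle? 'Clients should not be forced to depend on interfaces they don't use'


This describes the Interface Segregation Principle (ISP)

Interface Segregation Principle (ISP)


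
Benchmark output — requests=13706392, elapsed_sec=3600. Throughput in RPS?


Formula: throughput = requests / seconds
throughput = 13706392 / 3600
throughput = 3807.33 requests/second

3807.33 requests/second


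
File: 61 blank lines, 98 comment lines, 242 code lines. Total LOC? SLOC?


Total LOC = blank + comment + code
Total LOC = 61 + 98 + 242 = 401
SLOC (source only) = code = 242

Total LOC: 401, SLOC: 242


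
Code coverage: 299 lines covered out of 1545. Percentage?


Coverage = covered / total * 100
Coverage = 299 / 1545 * 100
Coverage = 19.35%

19.35%


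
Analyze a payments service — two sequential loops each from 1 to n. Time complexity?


Reasoning: sequential dominates: O(n) + O(n) = O(n)
Complexity: O(n)

O(n)


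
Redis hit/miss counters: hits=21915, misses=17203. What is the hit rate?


Formula: hit rate = hits / (hits + misses) * 100
hit rate = 21915 / (21915 + 17203) * 100
hit rate = 21915 / 39118 * 100
hit rate = 56.02%

56.02%


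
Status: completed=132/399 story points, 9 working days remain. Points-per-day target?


Formula: Required rate = Remaining points / Days left
Remaining = 399 - 132 = 267 points
Required rate = 267 / 9 = 29.67 points/day

29.67 points/day


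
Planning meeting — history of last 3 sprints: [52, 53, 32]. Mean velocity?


Formula: Avg velocity = Total points / Number of sprints
Points: [52, 53, 32]
Sum = 52 + 53 + 32 = 137
Avg velocity = 137 / 3 = 45.67 points/sprint

45.67 points/sprint


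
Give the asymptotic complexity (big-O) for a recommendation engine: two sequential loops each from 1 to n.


Reasoning: sequential dominates: O(n) + O(n) = O(n)
Complexity: O(n)

O(n)


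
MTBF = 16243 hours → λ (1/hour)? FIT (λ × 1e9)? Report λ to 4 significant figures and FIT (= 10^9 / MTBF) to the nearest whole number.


Formula: λ = 1 / MTBF; FIT = λ × 1e9 = 1e9 / MTBF
λ = 1 / 16243 ≈ 6.156e-05 failures/hour
FIT = 1e9 / 16243 ≈ 61565 failures per 1e9 hours (nearest whole number)

λ = 6.156e-05 /h, FIT = 61565


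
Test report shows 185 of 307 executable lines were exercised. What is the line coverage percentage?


Coverage = covered / total * 100
Coverage = 185 / 307 * 100
Coverage = 60.26%

60.26%


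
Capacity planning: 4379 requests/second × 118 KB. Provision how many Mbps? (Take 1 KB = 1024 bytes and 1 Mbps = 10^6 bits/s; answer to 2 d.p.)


Formula: Mbps = payload_bytes * RPS * 8 / 1e6
Payload per request = 118 KB = 118 * 1024 = 120832 bytes
Total bytes/sec = 120832 * 4379 = 529123328
Total bits/sec = 529123328 * 8 = 4232986624
Mbps = 4232986624 / 1e6 = 4232.99

4232.99 Mbps


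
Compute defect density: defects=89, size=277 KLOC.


Defect density = defects / KLOC
Defect density = 89 / 277
Defect density = 0.321 defects/KLOC

0.321 defects/KLOC


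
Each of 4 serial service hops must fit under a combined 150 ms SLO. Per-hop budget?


Formula: per_stage = total_budget / stages
per_stage = 150 / 4
per_stage = 37.5 ms

37.5 ms


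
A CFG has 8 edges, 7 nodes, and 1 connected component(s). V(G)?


Formula: V(G) = E - N + 2P
V(G) = 8 - 7 + 2*1
V(G) = 1 + 2
V(G) = 3

3


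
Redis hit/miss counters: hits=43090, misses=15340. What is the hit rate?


Formula: hit rate = hits / (hits + misses) * 100
hit rate = 43090 / (43090 + 15340) * 100
hit rate = 43090 / 58430 * 100
hit rate = 73.75%

73.75%


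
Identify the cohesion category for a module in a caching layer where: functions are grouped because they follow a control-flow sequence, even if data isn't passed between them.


Reasoning: Grouped by order of execution within a routine, not by data flow
Type: Procedural cohesion

Procedural cohesion


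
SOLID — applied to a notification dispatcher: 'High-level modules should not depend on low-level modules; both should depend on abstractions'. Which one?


This describes the Dependency Inversion Principle (DIP)

Dependency Inversion Principle (DIP)


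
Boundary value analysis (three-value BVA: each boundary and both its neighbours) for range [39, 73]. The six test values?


Range: [39, 73]
Boundaries: just below min, min, min+1, max-1, max, just above max
Values: [38, 39, 40, 72, 73, 74]

[38, 39, 40, 72, 73, 74]


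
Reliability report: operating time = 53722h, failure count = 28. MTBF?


Formula: MTBF = Total operating time / Number of failures
MTBF = 53722 / 28
MTBF = 1918.64 hours

1918.64 hours


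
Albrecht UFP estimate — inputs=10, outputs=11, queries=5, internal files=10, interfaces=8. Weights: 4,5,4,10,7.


UFP = EI*4 + EO*5 + EQ*4 + ILF*10 + EIF*7
UFP = 10*4 + 11*5 + 5*4 + 10*10 + 8*7
UFP = 40 + 55 + 20 + 100 + 56
UFP = 271

271


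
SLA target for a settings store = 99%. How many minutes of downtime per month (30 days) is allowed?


Formula: allowed downtime = period * (100 - SLA) / 100
Period (month (30 days)) = 43200 minutes
Unavailability fraction = (100 - 99.0) / 100
Allowed downtime = 43200 * (100 - 99.0) / 100
Allowed downtime = 432.0 minutes

432.0 minutes


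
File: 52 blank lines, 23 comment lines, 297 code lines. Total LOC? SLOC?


Total LOC = blank + comment + code
Total LOC = 52 + 23 + 297 = 372
SLOC (source only) = code = 297

Total LOC: 372, SLOC: 297


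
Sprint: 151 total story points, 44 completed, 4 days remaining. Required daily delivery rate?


Formula: Required rate = Remaining points / Days left
Remaining = 151 - 44 = 107 points
Required rate = 107 / 4 = 26.75 points/day

26.75 points/day


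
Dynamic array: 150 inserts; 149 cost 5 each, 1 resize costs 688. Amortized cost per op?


Formula: Amortized cost = Total cost / Operations
Total cost = (149 * 5) + (1 * 688)
Total cost = 745 + 688 = 1433
Amortized = 1433 / 150 = 9.5533

9.5533


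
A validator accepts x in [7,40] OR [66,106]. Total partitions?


Valid ranges: [7,40] and [66,106]
Class 1: x < 7 — invalid
Class 2: 7 ≤ x ≤ 40 — valid
Class 3: 40 < x < 66 — invalid (gap between ranges)
Class 4: 66 ≤ x ≤ 106 — valid
Class 5: x > 106 — invalid
Total equivalence classes: 5

5 equivalence classes


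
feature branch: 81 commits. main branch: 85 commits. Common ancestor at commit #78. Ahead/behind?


Common ancestor: commit #78
feature commits after divergence: 81 - 78 = 3
main commits after divergence: 85 - 78 = 7
feature is 3 commits ahead of main
main is 7 commits ahead of feature

feature ahead: 3, main ahead: 7


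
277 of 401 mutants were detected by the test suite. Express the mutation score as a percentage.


Mutation score = killed / total * 100
Mutation score = 277 / 401 * 100
Mutation score = 69.08%

69.08%


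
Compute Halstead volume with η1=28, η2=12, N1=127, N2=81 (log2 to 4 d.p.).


Formula: V = N * log2(η), where N = N1 + N2 and η = η1 + η2
η = 28 + 12 = 40
N = 127 + 81 = 208
log2(40) ≈ 5.3219
V = 208 * 5.3219 = 1106.96

1106.96


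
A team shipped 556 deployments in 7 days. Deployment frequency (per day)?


Formula: deployments per day = releases / days
= 556 / 7
= 79.429 deploys/day
(equivalently, 556.0 deploys/week)

79.429 deploys/day


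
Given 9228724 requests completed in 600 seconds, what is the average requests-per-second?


Formula: throughput = requests / seconds
throughput = 9228724 / 600
throughput = 15381.21 requests/second

15381.21 requests/second


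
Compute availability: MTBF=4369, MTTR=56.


Availability = MTBF / (MTBF + MTTR)
Availability = 4369 / (4369 + 56)
Availability = 4369 / 4425
Availability = 98.7345%

98.7345%


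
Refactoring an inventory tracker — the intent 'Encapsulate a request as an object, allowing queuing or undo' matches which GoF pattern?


This matches the Command pattern

Command


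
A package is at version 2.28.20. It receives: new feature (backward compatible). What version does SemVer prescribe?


Current: 2.28.20
Change category: 'new feature (backward compatible)' → minor bump
SemVer rule: minor bump → increment MINOR, reset PATCH to 0 (MAJOR unchanged)
New: 2.29.0

2.29.0


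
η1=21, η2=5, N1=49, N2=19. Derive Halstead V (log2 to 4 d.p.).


Formula: V = N * log2(η), where N = N1 + N2 and η = η1 + η2
η = 21 + 5 = 26
N = 49 + 19 = 68
log2(26) ≈ 4.7004
V = 68 * 4.7004 = 319.63

319.63


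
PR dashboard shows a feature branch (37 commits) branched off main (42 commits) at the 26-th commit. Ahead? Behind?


Common ancestor: commit #26
feature commits after divergence: 37 - 26 = 11
main commits after divergence: 42 - 26 = 16
feature is 11 commits ahead of main
main is 16 commits ahead of feature

feature ahead: 11, main ahead: 16


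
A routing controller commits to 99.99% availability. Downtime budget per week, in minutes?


Formula: allowed downtime = period * (100 - SLA) / 100
Period (week) = 10080 minutes
Unavailability fraction = (100 - 99.99) / 100
Allowed downtime = 10080 * (100 - 99.99) / 100
Allowed downtime = 1.008 minutes

1.008 minutes


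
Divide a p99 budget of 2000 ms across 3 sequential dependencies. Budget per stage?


Formula: per_stage = total_budget / stages
per_stage = 2000 / 3
per_stage = 666.67 ms

666.67 ms


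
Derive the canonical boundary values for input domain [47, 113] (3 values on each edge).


Range: [47, 113]
Boundaries: just below min, min, min+1, max-1, max, just above max
Values: [46, 47, 48, 112, 113, 114]

[46, 47, 48, 112, 113, 114]


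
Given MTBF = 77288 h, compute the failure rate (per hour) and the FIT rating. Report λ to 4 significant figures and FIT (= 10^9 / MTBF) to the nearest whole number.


Formula: λ = 1 / MTBF; FIT = λ × 1e9 = 1e9 / MTBF
λ = 1 / 77288 ≈ 1.294e-05 failures/hour
FIT = 1e9 / 77288 ≈ 12939 failures per 1e9 hours (nearest whole number)

λ = 1.294e-05 /h, FIT = 12939


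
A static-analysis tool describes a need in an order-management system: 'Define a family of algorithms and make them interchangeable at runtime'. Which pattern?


This matches the Strategy pattern

Strategy


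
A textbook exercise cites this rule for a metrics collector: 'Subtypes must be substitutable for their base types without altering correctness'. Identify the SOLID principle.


This describes the Liskov Substitution Principle (LSP)

Liskov Substitution Principle (LSP)


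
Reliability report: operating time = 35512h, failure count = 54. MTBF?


Formula: MTBF = Total operating time / Number of failures
MTBF = 35512 / 54
MTBF = 657.63 hours

657.63 hours


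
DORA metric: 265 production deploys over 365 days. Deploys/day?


Formula: deployments per day = releases / days
= 265 / 365
= 0.726 deploys/day
(equivalently, 5.08 deploys/week)

0.726 deploys/day


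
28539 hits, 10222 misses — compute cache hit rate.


Formula: hit rate = hits / (hits + misses) * 100
hit rate = 28539 / (28539 + 10222) * 100
hit rate = 28539 / 38761 * 100
hit rate = 73.63%

73.63%


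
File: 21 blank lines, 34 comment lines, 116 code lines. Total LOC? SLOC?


Total LOC = blank + comment + code
Total LOC = 21 + 34 + 116 = 171
SLOC (source only) = code = 116

Total LOC: 171, SLOC: 116


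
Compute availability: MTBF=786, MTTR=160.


Availability = MTBF / (MTBF + MTTR)
Availability = 786 / (786 + 160)
Availability = 786 / 946
Availability = 83.0867%

83.0867%


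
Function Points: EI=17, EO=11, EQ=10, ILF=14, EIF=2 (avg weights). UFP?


UFP = EI*4 + EO*5 + EQ*4 + ILF*10 + EIF*7
UFP = 17*4 + 11*5 + 10*4 + 14*10 + 2*7
UFP = 68 + 55 + 40 + 140 + 14
UFP = 317

317


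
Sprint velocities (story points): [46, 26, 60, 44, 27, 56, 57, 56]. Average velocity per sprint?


Formula: Avg velocity = Total points / Number of sprints
Points: [46, 26, 60, 44, 27, 56, 57, 56]
Sum = 46 + 26 + 60 + 44 + 27 + 56 + 57 + 56 = 372
Avg velocity = 372 / 8 = 46.5 points/sprint

46.5 points/sprint


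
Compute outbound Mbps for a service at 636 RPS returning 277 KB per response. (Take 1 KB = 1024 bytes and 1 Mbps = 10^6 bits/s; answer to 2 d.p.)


Formula: Mbps = payload_bytes * RPS * 8 / 1e6
Payload per request = 277 KB = 277 * 1024 = 283648 bytes
Total bytes/sec = 283648 * 636 = 180400128
Total bits/sec = 180400128 * 8 = 1443201024
Mbps = 1443201024 / 1e6 = 1443.2

1443.2 Mbps


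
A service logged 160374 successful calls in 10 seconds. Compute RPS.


Formula: throughput = requests / seconds
throughput = 160374 / 10
throughput = 16037.4 requests/second

16037.4 requests/second


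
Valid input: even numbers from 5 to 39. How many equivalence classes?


Constraint: even integers in [5, 39]
Class 1: x < 5 — out-of-range invalid
Class 2: x in [5,39] but odd — wrong type invalid
Class 3: x in [5,39] and even — valid
Class 4: x > 39 — out-of-range invalid
Total equivalence classes: 4

4 equivalence classes


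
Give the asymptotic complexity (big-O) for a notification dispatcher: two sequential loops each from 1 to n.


Reasoning: sequential dominates: O(n) + O(n) = O(n)
Complexity: O(n)

O(n)


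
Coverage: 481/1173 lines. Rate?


Coverage = covered / total * 100
Coverage = 481 / 1173 * 100
Coverage = 41.01%

41.01%


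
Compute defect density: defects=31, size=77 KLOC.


Defect density = defects / KLOC
Defect density = 31 / 77
Defect density = 0.403 defects/KLOC

0.403 defects/KLOC


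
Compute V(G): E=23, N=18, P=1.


Formula: V(G) = E - N + 2P
V(G) = 23 - 18 + 2*1
V(G) = 5 + 2
V(G) = 7

7


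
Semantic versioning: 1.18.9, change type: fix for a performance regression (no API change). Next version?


Current: 1.18.9
Change category: 'fix for a performance regression (no API change)' → patch bump
SemVer rule: patch bump → increment PATCH (MAJOR and MINOR unchanged)
New: 1.18.10

1.18.10


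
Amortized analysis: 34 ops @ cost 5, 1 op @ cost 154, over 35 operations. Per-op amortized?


Formula: Amortized cost = Total cost / Operations
Total cost = (34 * 5) + (1 * 154)
Total cost = 170 + 154 = 324
Amortized = 324 / 35 = 9.2571

9.2571


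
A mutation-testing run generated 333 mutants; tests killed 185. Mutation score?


Mutation score = killed / total * 100
Mutation score = 185 / 333 * 100
Mutation score = 55.56%

55.56%


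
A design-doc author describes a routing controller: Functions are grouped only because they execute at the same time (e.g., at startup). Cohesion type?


Reasoning: Related by timing only
Type: Temporal cohesion

Temporal cohesion


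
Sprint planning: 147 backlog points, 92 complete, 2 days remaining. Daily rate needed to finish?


Formula: Required rate = Remaining points / Days left
Remaining = 147 - 92 = 55 points
Required rate = 55 / 2 = 27.5 points/day

27.5 points/day


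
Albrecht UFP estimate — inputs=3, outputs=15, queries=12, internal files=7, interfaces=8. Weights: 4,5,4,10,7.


UFP = EI*4 + EO*5 + EQ*4 + ILF*10 + EIF*7
UFP = 3*4 + 15*5 + 12*4 + 7*10 + 8*7
UFP = 12 + 75 + 48 + 70 + 56
UFP = 261

261


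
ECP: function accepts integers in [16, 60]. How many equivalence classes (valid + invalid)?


Valid range: [16, 60]
Class 1: x < 16 — invalid
Class 2: 16 ≤ x ≤ 60 — valid
Class 3: x > 60 — invalid
Total equivalence classes: 3

3 equivalence classes


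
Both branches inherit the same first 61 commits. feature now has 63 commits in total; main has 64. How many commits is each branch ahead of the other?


Common ancestor: commit #61
feature commits after divergence: 63 - 61 = 2
main commits after divergence: 64 - 61 = 3
feature is 2 commits ahead of main
main is 3 commits ahead of feature

feature ahead: 2, main ahead: 3


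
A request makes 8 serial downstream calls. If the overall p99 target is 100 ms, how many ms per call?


Formula: per_stage = total_budget / stages
per_stage = 100 / 8
per_stage = 12.5 ms

12.5 ms


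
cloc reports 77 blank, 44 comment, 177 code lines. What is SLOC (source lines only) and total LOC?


Total LOC = blank + comment + code
Total LOC = 77 + 44 + 177 = 298
SLOC (source only) = code = 177

Total LOC: 298, SLOC: 177


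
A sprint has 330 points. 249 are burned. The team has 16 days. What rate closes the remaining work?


Formula: Required rate = Remaining points / Days left
Remaining = 330 - 249 = 81 points
Required rate = 81 / 16 = 5.06 points/day

5.06 points/day


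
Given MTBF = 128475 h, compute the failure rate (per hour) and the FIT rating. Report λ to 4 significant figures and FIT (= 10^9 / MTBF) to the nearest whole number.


Formula: λ = 1 / MTBF; FIT = λ × 1e9 = 1e9 / MTBF
λ = 1 / 128475 ≈ 7.784e-06 failures/hour
FIT = 1e9 / 128475 ≈ 7784 failures per 1e9 hours (nearest whole number)

λ = 7.784e-06 /h, FIT = 7784


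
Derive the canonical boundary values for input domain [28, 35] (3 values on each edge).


Range: [28, 35]
Boundaries: just below min, min, min+1, max-1, max, just above max
Values: [27, 28, 29, 34, 35, 36]

[27, 28, 29, 34, 35, 36]


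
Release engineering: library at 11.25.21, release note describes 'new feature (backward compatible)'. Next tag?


Current: 11.25.21
Change category: 'new feature (backward compatible)' → minor bump
SemVer rule: minor bump → increment MINOR, reset PATCH to 0 (MAJOR unchanged)
New: 11.26.0

11.26.0


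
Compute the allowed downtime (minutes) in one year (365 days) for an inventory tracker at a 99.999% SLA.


Formula: allowed downtime = period * (100 - SLA) / 100
Period (year (365 days)) = 525600 minutes
Unavailability fraction = (100 - 99.999) / 100
Allowed downtime = 525600 * (100 - 99.999) / 100
Allowed downtime = 5.256 minutes

5.256 minutes


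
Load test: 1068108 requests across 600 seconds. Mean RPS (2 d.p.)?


Formula: throughput = requests / seconds
throughput = 1068108 / 600
throughput = 1780.18 requests/second

1780.18 requests/second


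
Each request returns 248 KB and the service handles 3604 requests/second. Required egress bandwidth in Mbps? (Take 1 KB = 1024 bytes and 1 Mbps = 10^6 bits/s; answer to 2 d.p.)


Formula: Mbps = payload_bytes * RPS * 8 / 1e6
Payload per request = 248 KB = 248 * 1024 = 253952 bytes
Total bytes/sec = 253952 * 3604 = 915243008
Total bits/sec = 915243008 * 8 = 7321944064
Mbps = 7321944064 / 1e6 = 7321.94

7321.94 Mbps


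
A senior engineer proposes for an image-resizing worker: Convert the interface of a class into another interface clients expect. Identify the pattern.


This matches the Adapter pattern

Adapter


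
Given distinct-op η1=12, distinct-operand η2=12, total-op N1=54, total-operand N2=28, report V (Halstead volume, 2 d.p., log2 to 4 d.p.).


Formula: V = N * log2(η), where N = N1 + N2 and η = η1 + η2
η = 12 + 12 = 24
N = 54 + 28 = 82
log2(24) ≈ 4.5850
V = 82 * 4.5850 = 375.97

375.97


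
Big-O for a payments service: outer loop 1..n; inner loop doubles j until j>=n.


Reasoning: linear outer times logarithmic inner
Complexity: O(n log n)

O(n log n)


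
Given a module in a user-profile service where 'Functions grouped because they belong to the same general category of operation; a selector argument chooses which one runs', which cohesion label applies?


Reasoning: Grouped by category of activity, not by data or sequence
Type: Logical cohesion

Logical cohesion


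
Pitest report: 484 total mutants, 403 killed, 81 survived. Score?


Mutation score = killed / total * 100
Mutation score = 403 / 484 * 100
Mutation score = 83.26%

83.26%


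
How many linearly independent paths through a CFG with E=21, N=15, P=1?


Formula: V(G) = E - N + 2P
V(G) = 21 - 15 + 2*1
V(G) = 6 + 2
V(G) = 8

8


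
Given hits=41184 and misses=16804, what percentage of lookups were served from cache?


Formula: hit rate = hits / (hits + misses) * 100
hit rate = 41184 / (41184 + 16804) * 100
hit rate = 41184 / 57988 * 100
hit rate = 71.02%

71.02%


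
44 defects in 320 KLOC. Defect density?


Defect density = defects / KLOC
Defect density = 44 / 320
Defect density = 0.138 defects/KLOC

0.138 defects/KLOC


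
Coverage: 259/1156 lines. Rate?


Coverage = covered / total * 100
Coverage = 259 / 1156 * 100
Coverage = 22.4%

22.4%


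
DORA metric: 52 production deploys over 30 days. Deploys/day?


Formula: deployments per day = releases / days
= 52 / 30
= 1.733 deploys/day
(equivalently, 12.13 deploys/week)

1.733 deploys/day


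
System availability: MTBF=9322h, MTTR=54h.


Availability = MTBF / (MTBF + MTTR)
Availability = 9322 / (9322 + 54)
Availability = 9322 / 9376
Availability = 99.4241%

99.4241%


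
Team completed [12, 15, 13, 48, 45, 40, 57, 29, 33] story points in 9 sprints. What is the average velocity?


Formula: Avg velocity = Total points / Number of sprints
Points: [12, 15, 13, 48, 45, 40, 57, 29, 33]
Sum = 12 + 15 + 13 + 48 + 45 + 40 + 57 + 29 + 33 = 292
Avg velocity = 292 / 9 = 32.44 points/sprint

32.44 points/sprint


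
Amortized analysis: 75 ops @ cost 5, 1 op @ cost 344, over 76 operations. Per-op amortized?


Formula: Amortized cost = Total cost / Operations
Total cost = (75 * 5) + (1 * 344)
Total cost = 375 + 344 = 719
Amortized = 719 / 76 = 9.4605

9.4605


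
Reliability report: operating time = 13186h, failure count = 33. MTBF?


Formula: MTBF = Total operating time / Number of failures
MTBF = 13186 / 33
MTBF = 399.58 hours

399.58 hours


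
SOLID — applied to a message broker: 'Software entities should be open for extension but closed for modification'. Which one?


This describes the Open/Closed Principle (OCP)

Open/Closed Principle (OCP)


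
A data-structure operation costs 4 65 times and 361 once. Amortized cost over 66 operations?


Formula: Amortized cost = Total cost / Operations
Total cost = (65 * 4) + (1 * 361)
Total cost = 260 + 361 = 621
Amortized = 621 / 66 = 9.4091

9.4091


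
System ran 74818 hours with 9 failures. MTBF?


Formula: MTBF = Total operating time / Number of failures
MTBF = 74818 / 9
MTBF = 8313.11 hours

8313.11 hours


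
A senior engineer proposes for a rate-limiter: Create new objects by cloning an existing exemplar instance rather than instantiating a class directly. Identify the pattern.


This matches the Prototype pattern

Prototype


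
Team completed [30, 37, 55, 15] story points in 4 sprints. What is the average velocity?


Formula: Avg velocity = Total points / Number of sprints
Points: [30, 37, 55, 15]
Sum = 30 + 37 + 55 + 15 = 137
Avg velocity = 137 / 4 = 34.25 points/sprint

34.25 points/sprint


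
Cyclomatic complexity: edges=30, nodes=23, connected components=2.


Formula: V(G) = E - N + 2P
V(G) = 30 - 23 + 2*2
V(G) = 7 + 4
V(G) = 11

11


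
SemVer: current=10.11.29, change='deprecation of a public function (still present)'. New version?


Current: 10.11.29
Change category: 'deprecation of a public function (still present)' → minor bump
SemVer rule: minor bump → increment MINOR, reset PATCH to 0 (MAJOR unchanged)
New: 10.12.0

10.12.0


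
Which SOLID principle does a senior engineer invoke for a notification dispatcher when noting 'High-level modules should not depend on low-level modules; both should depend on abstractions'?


This describes the Dependency Inversion Principle (DIP)

Dependency Inversion Principle (DIP)


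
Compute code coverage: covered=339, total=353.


Coverage = covered / total * 100
Coverage = 339 / 353 * 100
Coverage = 96.03%

96.03%


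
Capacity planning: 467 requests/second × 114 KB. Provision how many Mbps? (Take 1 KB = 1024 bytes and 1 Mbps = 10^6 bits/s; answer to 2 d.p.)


Formula: Mbps = payload_bytes * RPS * 8 / 1e6
Payload per request = 114 KB = 114 * 1024 = 116736 bytes
Total bytes/sec = 116736 * 467 = 54515712
Total bits/sec = 54515712 * 8 = 436125696
Mbps = 436125696 / 1e6 = 436.13

436.13 Mbps


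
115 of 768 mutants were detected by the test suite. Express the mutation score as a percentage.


Mutation score = killed / total * 100
Mutation score = 115 / 768 * 100
Mutation score = 14.97%

14.97%


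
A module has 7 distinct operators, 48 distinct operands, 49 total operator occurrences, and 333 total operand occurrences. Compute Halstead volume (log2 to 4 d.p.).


Formula: V = N * log2(η), where N = N1 + N2 and η = η1 + η2
η = 7 + 48 = 55
N = 49 + 333 = 382
log2(55) ≈ 5.7814
V = 382 * 5.7814 = 2208.49

2208.49


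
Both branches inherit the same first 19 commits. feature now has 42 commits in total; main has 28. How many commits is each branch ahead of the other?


Common ancestor: commit #19
feature commits after divergence: 42 - 19 = 23
main commits after divergence: 28 - 19 = 9
feature is 23 commits ahead of main
main is 9 commits ahead of feature

feature ahead: 23, main ahead: 9


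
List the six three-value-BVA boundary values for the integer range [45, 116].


Range: [45, 116]
Boundaries: just below min, min, min+1, max-1, max, just above max
Values: [44, 45, 46, 115, 116, 117]

[44, 45, 46, 115, 116, 117]


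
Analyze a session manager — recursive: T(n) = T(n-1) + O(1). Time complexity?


Reasoning: linear recursion with constant work per frame
Complexity: O(n)

O(n)


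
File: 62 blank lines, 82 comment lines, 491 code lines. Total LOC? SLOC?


Total LOC = blank + comment + code
Total LOC = 62 + 82 + 491 = 635
SLOC (source only) = code = 491

Total LOC: 635, SLOC: 491


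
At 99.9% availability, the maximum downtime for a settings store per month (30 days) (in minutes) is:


Formula: allowed downtime = period * (100 - SLA) / 100
Period (month (30 days)) = 43200 minutes
Unavailability fraction = (100 - 99.9) / 100
Allowed downtime = 43200 * (100 - 99.9) / 100
Allowed downtime = 43.2 minutes

43.2 minutes
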